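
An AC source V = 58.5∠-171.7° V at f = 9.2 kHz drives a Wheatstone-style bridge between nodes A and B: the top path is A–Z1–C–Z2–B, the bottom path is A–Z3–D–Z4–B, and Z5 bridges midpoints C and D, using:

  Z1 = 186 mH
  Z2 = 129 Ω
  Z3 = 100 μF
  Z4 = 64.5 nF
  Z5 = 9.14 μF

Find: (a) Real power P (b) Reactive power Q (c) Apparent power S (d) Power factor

Step 1 — Angular frequency: ω = 2π·f = 2π·9200 = 5.781e+04 rad/s.
Step 2 — Component impedances:
  Z1: Z = jωL = j·5.781e+04·0.186 = 0 + j1.075e+04 Ω
  Z2: Z = R = 129 Ω
  Z3: Z = 1/(jωC) = -j/(ω·C) = 0 - j0.173 Ω
  Z4: Z = 1/(jωC) = -j/(ω·C) = 0 - j268.2 Ω
  Z5: Z = 1/(jωC) = -j/(ω·C) = 0 - j1.893 Ω
Step 3 — Bridge requires nodal analysis (the Z5 bridge couples midpoints C and D, so the two paths cannot be reduced to a simple series/parallel combination). Setting node B to ground and injecting 1 A at node A, the 3-node admittance system at A, C, D solves to V_A = Z_AB = 103.6 - j51.52 Ω = 115.7∠-26.4° Ω.
Step 4 — Source phasor: V = 58.5∠-171.7° V = -57.89 - j8.445 V.
Step 5 — Current: I = V / Z = -0.4155 - j0.2882 A = 0.5057∠-145.3° A.
Step 6 — Complex power: S = V·I* = 26.49 - j13.18 VA.
Step 7 — Real power: P = Re(S) = 26.49 W.
Step 8 — Reactive power: Q = Im(S) = -13.18 VAR.
Step 9 — Apparent power: |S| = 29.58 VA.
Step 10 — Power factor: PF = P/|S| = 0.8953 (leading).

(a) P = 26.49 W  (b) Q = -13.18 VAR  (c) S = 29.58 VA  (d) PF = 0.8953 (leading)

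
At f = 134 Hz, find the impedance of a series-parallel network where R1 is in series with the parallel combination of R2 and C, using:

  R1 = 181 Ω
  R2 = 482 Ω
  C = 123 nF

Step 1 — Angular frequency: ω = 2π·f = 2π·134 = 841.9 rad/s.
Step 2 — Component impedances:
  R1: Z = R = 181 Ω
  R2: Z = R = 482 Ω
  C: Z = 1/(jωC) = -j/(ω·C) = 0 - j9656 Ω
Step 3 — Parallel branch: R2 || C = 1/(1/R2 + 1/C) = 480.8 - j24 Ω.
Step 4 — Series with R1: Z_total = R1 + (R2 || C) = 661.8 - j24 Ω = 662.2∠-2.1° Ω.

Z = 661.8 - j24 Ω = 662.2∠-2.1° Ω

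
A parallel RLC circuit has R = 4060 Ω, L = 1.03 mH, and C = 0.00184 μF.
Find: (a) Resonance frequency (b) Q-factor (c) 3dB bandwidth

Step 1 — Resonance: ω₀ = 1/√(LC) = 1/√(0.00103·1.84e-09) = 7.264e+05 rad/s.
Step 2 — f₀ = ω₀/(2π) = 1.156e+05 Hz.
Step 3 — Parallel Q: Q = R/(ω₀L) = 4060/(7.264e+05·0.00103) = 5.426.
Step 4 — Bandwidth: Δω = ω₀/Q = 1.339e+05 rad/s; BW = Δω/(2π) = 2.13e+04 Hz.

(a) f₀ = 1.156e+05 Hz  (b) Q = 5.426  (c) BW = 2.13e+04 Hz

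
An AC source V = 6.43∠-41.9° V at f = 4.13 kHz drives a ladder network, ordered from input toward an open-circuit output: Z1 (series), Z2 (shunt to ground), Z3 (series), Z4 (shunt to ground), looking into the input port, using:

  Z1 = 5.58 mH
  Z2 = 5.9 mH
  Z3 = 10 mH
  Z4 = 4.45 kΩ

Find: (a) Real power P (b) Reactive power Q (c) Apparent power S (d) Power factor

Step 1 — Angular frequency: ω = 2π·f = 2π·4130 = 2.595e+04 rad/s.
Step 2 — Component impedances:
  Z1: Z = jωL = j·2.595e+04·0.00558 = 0 + j144.8 Ω
  Z2: Z = jωL = j·2.595e+04·0.0059 = 0 + j153.1 Ω
  Z3: Z = jωL = j·2.595e+04·0.01 = 0 + j259.5 Ω
  Z4: Z = R = 4450 Ω
Step 3 — Ladder network (open output): work backward from the far end, alternating series and parallel combinations. Z_in = 5.223 + j297.4 Ω = 297.5∠89.0° Ω.
Step 4 — Source phasor: V = 6.43∠-41.9° V = 4.786 - j4.294 V.
Step 5 — Current: I = V / Z = -0.01415 - j0.01634 A = 0.02162∠-130.9° A.
Step 6 — Complex power: S = V·I* = 0.00244 + j0.139 VA.
Step 7 — Real power: P = Re(S) = 0.00244 W.
Step 8 — Reactive power: Q = Im(S) = 0.139 VAR.
Step 9 — Apparent power: |S| = 0.139 VA.
Step 10 — Power factor: PF = P/|S| = 0.01756 (lagging).

(a) P = 0.00244 W  (b) Q = 0.139 VAR  (c) S = 0.139 VA  (d) PF = 0.01756 (lagging)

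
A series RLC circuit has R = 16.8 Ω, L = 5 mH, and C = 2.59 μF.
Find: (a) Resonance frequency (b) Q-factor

Step 1 — Resonance condition Im(Z)=0 gives ω₀ = 1/√(LC).
Step 2 — ω₀ = 1/√(0.005·2.59e-06) = 8787 rad/s.
Step 3 — f₀ = ω₀/(2π) = 1399 Hz.
Step 4 — Series Q: Q = ω₀L/R = 8787·0.005/16.8 = 2.615.

(a) f₀ = 1399 Hz  (b) Q = 2.615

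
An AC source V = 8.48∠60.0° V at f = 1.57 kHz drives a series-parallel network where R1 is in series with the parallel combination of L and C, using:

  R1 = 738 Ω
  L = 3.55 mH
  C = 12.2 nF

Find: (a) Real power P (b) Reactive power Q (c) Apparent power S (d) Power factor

Step 1 — Angular frequency: ω = 2π·f = 2π·1570 = 9865 rad/s.
Step 2 — Component impedances:
  R1: Z = R = 738 Ω
  L: Z = jωL = j·9865·0.00355 = 0 + j35.02 Ω
  C: Z = 1/(jωC) = -j/(ω·C) = 0 - j8309 Ω
Step 3 — Parallel branch: L || C = 1/(1/L + 1/C) = 0 + j35.17 Ω.
Step 4 — Series with R1: Z_total = R1 + (L || C) = 738 + j35.17 Ω = 738.8∠2.7° Ω.
Step 5 — Source phasor: V = 8.48∠60.0° V = 4.24 + j7.344 V.
Step 6 — Current: I = V / Z = 0.006205 + j0.009655 A = 0.01148∠57.3° A.
Step 7 — Complex power: S = V·I* = 0.09722 + j0.004633 VA.
Step 8 — Real power: P = Re(S) = 0.09722 W.
Step 9 — Reactive power: Q = Im(S) = 0.004633 VAR.
Step 10 — Apparent power: |S| = 0.09733 VA.
Step 11 — Power factor: PF = P/|S| = 0.9989 (lagging).

(a) P = 0.09722 W  (b) Q = 0.004633 VAR  (c) S = 0.09733 VA  (d) PF = 0.9989 (lagging)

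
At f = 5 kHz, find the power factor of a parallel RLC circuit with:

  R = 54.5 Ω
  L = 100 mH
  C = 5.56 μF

Step 1 — Angular frequency: ω = 2π·f = 2π·5000 = 3.142e+04 rad/s.
Step 2 — Component impedances:
  R: Z = R = 54.5 Ω
  L: Z = jωL = j·3.142e+04·0.1 = 0 + j3142 Ω
  C: Z = 1/(jωC) = -j/(ω·C) = 0 - j5.725 Ω
Step 3 — Parallel combination: 1/Z_total = 1/R + 1/L + 1/C; Z_total = 0.597 - j5.673 Ω = 5.704∠-84.0° Ω.
Step 4 — Power factor: PF = cos(φ) = Re(Z)/|Z| = 0.597/5.704 = 0.1047.
Step 5 — Type: Im(Z) = -5.673 ⇒ leading (phase φ = -84.0°).

PF = 0.1047 (leading, φ = -84.0°)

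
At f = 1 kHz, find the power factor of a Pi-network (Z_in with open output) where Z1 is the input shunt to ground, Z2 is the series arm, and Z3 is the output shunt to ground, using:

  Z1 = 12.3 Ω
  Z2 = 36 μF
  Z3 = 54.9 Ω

Step 1 — Angular frequency: ω = 2π·f = 2π·1000 = 6283 rad/s.
Step 2 — Component impedances:
  Z1: Z = R = 12.3 Ω
  Z2: Z = 1/(jωC) = -j/(ω·C) = 0 - j4.421 Ω
  Z3: Z = R = 54.9 Ω
Step 3 — With open output, the series arm Z2 and the output shunt Z3 appear in series to ground: Z2 + Z3 = 54.9 - j4.421 Ω.
Step 4 — Parallel with input shunt Z1: Z_in = Z1 || (Z2 + Z3) = 10.06 - j0.1475 Ω = 10.06∠-0.8° Ω.
Step 5 — Power factor: PF = cos(φ) = Re(Z)/|Z| = 10.058/10.059 = 0.9999.
Step 6 — Type: Im(Z) = -0.1475 ⇒ leading (phase φ = -0.8°).

PF = 0.9999 (leading, φ = -0.8°)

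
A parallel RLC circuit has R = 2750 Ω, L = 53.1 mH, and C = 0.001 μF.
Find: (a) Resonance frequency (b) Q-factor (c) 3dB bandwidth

Step 1 — Resonance: ω₀ = 1/√(LC) = 1/√(0.0531·1e-09) = 1.372e+05 rad/s.
Step 2 — f₀ = ω₀/(2π) = 2.184e+04 Hz.
Step 3 — Parallel Q: Q = R/(ω₀L) = 2750/(1.372e+05·0.0531) = 0.3774.
Step 4 — Bandwidth: Δω = ω₀/Q = 3.636e+05 rad/s; BW = Δω/(2π) = 5.787e+04 Hz.

(a) f₀ = 2.184e+04 Hz  (b) Q = 0.3774  (c) BW = 5.787e+04 Hz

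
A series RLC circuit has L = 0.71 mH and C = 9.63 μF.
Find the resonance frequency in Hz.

Step 1 — Resonance condition Im(Z)=0 gives ω₀ = 1/√(LC).
Step 2 — ω₀ = 1/√(0.00071·9.63e-06) = 1.209e+04 rad/s.
Step 3 — f₀ = ω₀/(2π) = 1925 Hz.

f₀ = 1925 Hz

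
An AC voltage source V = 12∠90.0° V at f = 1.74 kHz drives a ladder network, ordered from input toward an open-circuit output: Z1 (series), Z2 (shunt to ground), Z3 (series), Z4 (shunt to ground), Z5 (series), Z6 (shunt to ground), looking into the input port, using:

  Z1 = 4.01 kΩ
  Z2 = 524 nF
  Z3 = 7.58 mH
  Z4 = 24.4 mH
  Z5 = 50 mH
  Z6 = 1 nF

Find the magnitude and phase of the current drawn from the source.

Step 1 — Angular frequency: ω = 2π·f = 2π·1740 = 1.093e+04 rad/s.
Step 2 — Component impedances:
  Z1: Z = R = 4010 Ω
  Z2: Z = 1/(jωC) = -j/(ω·C) = 0 - j174.6 Ω
  Z3: Z = jωL = j·1.093e+04·0.00758 = 0 + j82.87 Ω
  Z4: Z = jωL = j·1.093e+04·0.0244 = 0 + j266.8 Ω
  Z5: Z = jωL = j·1.093e+04·0.05 = 0 + j546.6 Ω
  Z6: Z = 1/(jωC) = -j/(ω·C) = 0 - j9.147e+04 Ω
Step 3 — Ladder network (open output): work backward from the far end, alternating series and parallel combinations. Z_in = 4010 - j347.8 Ω = 4025∠-5.0° Ω.
Step 4 — Source phasor: V = 12∠90.0° V = 0 + j12 V.
Step 5 — Ohm's law: I = V / Z_total = (0 + j12) / (4010 - j347.8) = -0.0002576 + j0.00297 A.
Step 6 — Convert to polar: |I| = 0.002981 A, ∠I = 95.0°.

I = 0.002981∠95.0° A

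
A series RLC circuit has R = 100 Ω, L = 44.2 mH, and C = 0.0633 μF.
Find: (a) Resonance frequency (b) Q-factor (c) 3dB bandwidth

Step 1 — Resonance: ω₀ = 1/√(LC) = 1/√(0.0442·6.33e-08) = 1.891e+04 rad/s.
Step 2 — f₀ = ω₀/(2π) = 3009 Hz.
Step 3 — Series Q: Q = ω₀L/R = 1.891e+04·0.0442/100 = 8.356.
Step 4 — Bandwidth: Δω = ω₀/Q = 2262 rad/s; BW = Δω/(2π) = 360.1 Hz.

(a) f₀ = 3009 Hz  (b) Q = 8.356  (c) BW = 360.1 Hz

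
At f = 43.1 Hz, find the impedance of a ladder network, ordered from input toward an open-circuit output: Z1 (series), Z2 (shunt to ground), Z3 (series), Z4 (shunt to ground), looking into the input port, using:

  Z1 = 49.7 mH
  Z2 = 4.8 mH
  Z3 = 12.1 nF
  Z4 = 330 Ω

Step 1 — Angular frequency: ω = 2π·f = 2π·43.1 = 270.8 rad/s.
Step 2 — Component impedances:
  Z1: Z = jωL = j·270.8·0.0497 = 0 + j13.46 Ω
  Z2: Z = jωL = j·270.8·0.0048 = 0 + j1.3 Ω
  Z3: Z = 1/(jωC) = -j/(ω·C) = 0 - j3.052e+05 Ω
  Z4: Z = R = 330 Ω
Step 3 — Ladder network (open output): work backward from the far end, alternating series and parallel combinations. Z_in = 0 + j14.76 Ω = 14.76∠90.0° Ω.

Z = 0 + j14.76 Ω = 14.76∠90.0° Ω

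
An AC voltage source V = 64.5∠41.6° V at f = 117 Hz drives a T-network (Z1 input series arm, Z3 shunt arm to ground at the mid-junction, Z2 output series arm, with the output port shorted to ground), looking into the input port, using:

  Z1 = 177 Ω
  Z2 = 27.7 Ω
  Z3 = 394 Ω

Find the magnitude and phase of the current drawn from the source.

Step 1 — Angular frequency: ω = 2π·f = 2π·117 = 735.1 rad/s.
Step 2 — Component impedances:
  Z1: Z = R = 177 Ω
  Z2: Z = R = 27.7 Ω
  Z3: Z = R = 394 Ω
Step 3 — With the output port shorted to ground, the output series arm Z2 runs from the junction to ground; the shunt arm Z3 also runs from the junction to ground. They appear in parallel: Z3 || Z2 = 25.88 Ω.
Step 4 — Series with input arm Z1: Z_in = Z1 + (Z3 || Z2) = 202.9 Ω = 202.9∠0.0° Ω.
Step 5 — Source phasor: V = 64.5∠41.6° V = 48.23 + j42.82 V.
Step 6 — Ohm's law: I = V / Z_total = (48.23 + j42.82) / (202.9) = 0.2377 + j0.2111 A.
Step 7 — Convert to polar: |I| = 0.3179 A, ∠I = 41.6°.

I = 0.3179∠41.6° A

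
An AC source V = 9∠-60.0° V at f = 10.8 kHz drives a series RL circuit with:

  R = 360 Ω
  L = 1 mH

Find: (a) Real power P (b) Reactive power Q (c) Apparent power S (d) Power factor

Step 1 — Angular frequency: ω = 2π·f = 2π·1.08e+04 = 6.786e+04 rad/s.
Step 2 — Component impedances:
  R: Z = R = 360 Ω
  L: Z = jωL = j·6.786e+04·0.001 = 0 + j67.86 Ω
Step 3 — Series combination: Z_total = R + L = 360 + j67.86 Ω = 366.3∠10.7° Ω.
Step 4 — Source phasor: V = 9∠-60.0° V = 4.5 - j7.794 V.
Step 5 — Current: I = V / Z = 0.00813 - j0.02318 A = 0.02457∠-70.7° A.
Step 6 — Complex power: S = V·I* = 0.2173 + j0.04096 VA.
Step 7 — Real power: P = Re(S) = 0.2173 W.
Step 8 — Reactive power: Q = Im(S) = 0.04096 VAR.
Step 9 — Apparent power: |S| = 0.2211 VA.
Step 10 — Power factor: PF = P/|S| = 0.9827 (lagging).

(a) P = 0.2173 W  (b) Q = 0.04096 VAR  (c) S = 0.2211 VA  (d) PF = 0.9827 (lagging)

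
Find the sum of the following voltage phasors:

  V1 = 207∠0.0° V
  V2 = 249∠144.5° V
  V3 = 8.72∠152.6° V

Step 1 — Convert each phasor to rectangular form:
  V1 = 207·(cos(0.0°) + j·sin(0.0°)) = 207 V
  V2 = 249·(cos(144.5°) + j·sin(144.5°)) = -202.7 + j144.6 V
  V3 = 8.72·(cos(152.6°) + j·sin(152.6°)) = -7.742 + j4.013 V
Step 2 — Sum components: V_total = -3.457 + j148.6 V.
Step 3 — Convert to polar: |V_total| = 148.6 V, ∠V_total = 91.3°.

V_total = 148.6∠91.3° V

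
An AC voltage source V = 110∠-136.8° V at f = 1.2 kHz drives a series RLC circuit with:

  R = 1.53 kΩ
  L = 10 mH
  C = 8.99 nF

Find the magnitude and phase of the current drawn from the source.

Step 1 — Angular frequency: ω = 2π·f = 2π·1200 = 7540 rad/s.
Step 2 — Component impedances:
  R: Z = R = 1530 Ω
  L: Z = jωL = j·7540·0.01 = 0 + j75.4 Ω
  C: Z = 1/(jωC) = -j/(ω·C) = 0 - j1.475e+04 Ω
Step 3 — Series combination: Z_total = R + L + C = 1530 - j1.468e+04 Ω = 1.476e+04∠-84.0° Ω.
Step 4 — Source phasor: V = 110∠-136.8° V = -80.19 - j75.3 V.
Step 5 — Ohm's law: I = V / Z_total = (-80.19 - j75.3) / (1530 - j1.468e+04) = 0.004512 - j0.005934 A.
Step 6 — Convert to polar: |I| = 0.007454 A, ∠I = -52.8°.

I = 0.007454∠-52.8° A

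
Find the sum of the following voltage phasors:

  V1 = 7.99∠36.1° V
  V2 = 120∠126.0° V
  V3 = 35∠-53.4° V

Step 1 — Convert each phasor to rectangular form:
  V1 = 7.99·(cos(36.1°) + j·sin(36.1°)) = 6.456 + j4.708 V
  V2 = 120·(cos(126.0°) + j·sin(126.0°)) = -70.53 + j97.08 V
  V3 = 35·(cos(-53.4°) + j·sin(-53.4°)) = 20.87 - j28.1 V
Step 2 — Sum components: V_total = -43.21 + j73.69 V.
Step 3 — Convert to polar: |V_total| = 85.43 V, ∠V_total = 120.4°.

V_total = 85.43∠120.4° V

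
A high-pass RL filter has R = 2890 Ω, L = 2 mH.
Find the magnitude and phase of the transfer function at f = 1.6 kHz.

Step 1 — Angular frequency: ω = 2π·1600 = 1.005e+04 rad/s.
Step 2 — Transfer function: H(jω) = jωL/(R + jωL).
Step 3 — Numerator jωL = j·20.11; denominator R + jωL = 2890 + j20.11.
Step 4 — H = 4.84e-05 + j0.006957.
Step 5 — Magnitude: |H| = 0.006957 (-43.2 dB); phase: φ = 89.6°.

|H| = 0.006957 (-43.2 dB), φ = 89.6°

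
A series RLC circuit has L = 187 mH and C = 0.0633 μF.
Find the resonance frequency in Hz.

Step 1 — Resonance condition Im(Z)=0 gives ω₀ = 1/√(LC).
Step 2 — ω₀ = 1/√(0.187·6.33e-08) = 9191 rad/s.
Step 3 — f₀ = ω₀/(2π) = 1463 Hz.

f₀ = 1463 Hz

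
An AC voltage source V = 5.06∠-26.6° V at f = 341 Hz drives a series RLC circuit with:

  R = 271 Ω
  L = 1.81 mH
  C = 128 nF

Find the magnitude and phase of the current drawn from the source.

Step 1 — Angular frequency: ω = 2π·f = 2π·341 = 2143 rad/s.
Step 2 — Component impedances:
  R: Z = R = 271 Ω
  L: Z = jωL = j·2143·0.00181 = 0 + j3.878 Ω
  C: Z = 1/(jωC) = -j/(ω·C) = 0 - j3646 Ω
Step 3 — Series combination: Z_total = R + L + C = 271 - j3642 Ω = 3653∠-85.7° Ω.
Step 4 — Source phasor: V = 5.06∠-26.6° V = 4.524 - j2.266 V.
Step 5 — Ohm's law: I = V / Z_total = (4.524 - j2.266) / (271 - j3642) = 0.0007105 + j0.001189 A.
Step 6 — Convert to polar: |I| = 0.001385 A, ∠I = 59.1°.

I = 0.001385∠59.1° A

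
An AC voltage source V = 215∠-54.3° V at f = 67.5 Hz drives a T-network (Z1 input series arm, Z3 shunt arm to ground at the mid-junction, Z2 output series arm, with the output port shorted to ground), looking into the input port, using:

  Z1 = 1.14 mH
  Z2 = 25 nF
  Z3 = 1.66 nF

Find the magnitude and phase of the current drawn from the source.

Step 1 — Angular frequency: ω = 2π·f = 2π·67.5 = 424.1 rad/s.
Step 2 — Component impedances:
  Z1: Z = jωL = j·424.1·0.00114 = 0 + j0.4835 Ω
  Z2: Z = 1/(jωC) = -j/(ω·C) = 0 - j9.431e+04 Ω
  Z3: Z = 1/(jωC) = -j/(ω·C) = 0 - j1.42e+06 Ω
Step 3 — With the output port shorted to ground, the output series arm Z2 runs from the junction to ground; the shunt arm Z3 also runs from the junction to ground. They appear in parallel: Z3 || Z2 = 0 - j8.844e+04 Ω.
Step 4 — Series with input arm Z1: Z_in = Z1 + (Z3 || Z2) = 0 - j8.844e+04 Ω = 8.844e+04∠-90.0° Ω.
Step 5 — Source phasor: V = 215∠-54.3° V = 125.5 - j174.6 V.
Step 6 — Ohm's law: I = V / Z_total = (125.5 - j174.6) / (0 - j8.844e+04) = 0.001974 + j0.001419 A.
Step 7 — Convert to polar: |I| = 0.002431 A, ∠I = 35.7°.

I = 0.002431∠35.7° A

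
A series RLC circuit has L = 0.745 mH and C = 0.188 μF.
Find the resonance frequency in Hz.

Step 1 — Resonance condition Im(Z)=0 gives ω₀ = 1/√(LC).
Step 2 — ω₀ = 1/√(0.000745·1.88e-07) = 8.45e+04 rad/s.
Step 3 — f₀ = ω₀/(2π) = 1.345e+04 Hz.

f₀ = 1.345e+04 Hz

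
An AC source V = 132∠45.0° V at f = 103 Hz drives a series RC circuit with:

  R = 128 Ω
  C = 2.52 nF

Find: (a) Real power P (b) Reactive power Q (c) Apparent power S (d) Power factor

Step 1 — Angular frequency: ω = 2π·f = 2π·103 = 647.2 rad/s.
Step 2 — Component impedances:
  R: Z = R = 128 Ω
  C: Z = 1/(jωC) = -j/(ω·C) = 0 - j6.132e+05 Ω
Step 3 — Series combination: Z_total = R + C = 128 - j6.132e+05 Ω = 6.132e+05∠-90.0° Ω.
Step 4 — Source phasor: V = 132∠45.0° V = 93.34 + j93.34 V.
Step 5 — Current: I = V / Z = -0.0001522 + j0.0001523 A = 0.0002153∠135.0° A.
Step 6 — Complex power: S = V·I* = 5.932e-06 - j0.02842 VA.
Step 7 — Real power: P = Re(S) = 5.932e-06 W.
Step 8 — Reactive power: Q = Im(S) = -0.02842 VAR.
Step 9 — Apparent power: |S| = 0.02842 VA.
Step 10 — Power factor: PF = P/|S| = 0.0002088 (leading).

(a) P = 5.932e-06 W  (b) Q = -0.02842 VAR  (c) S = 0.02842 VA  (d) PF = 0.0002088 (leading)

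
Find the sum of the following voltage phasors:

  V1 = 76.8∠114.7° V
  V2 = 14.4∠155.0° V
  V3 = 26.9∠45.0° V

Step 1 — Convert each phasor to rectangular form:
  V1 = 76.8·(cos(114.7°) + j·sin(114.7°)) = -32.09 + j69.77 V
  V2 = 14.4·(cos(155.0°) + j·sin(155.0°)) = -13.05 + j6.086 V
  V3 = 26.9·(cos(45.0°) + j·sin(45.0°)) = 19.02 + j19.02 V
Step 2 — Sum components: V_total = -26.12 + j94.88 V.
Step 3 — Convert to polar: |V_total| = 98.41 V, ∠V_total = 105.4°.

V_total = 98.41∠105.4° V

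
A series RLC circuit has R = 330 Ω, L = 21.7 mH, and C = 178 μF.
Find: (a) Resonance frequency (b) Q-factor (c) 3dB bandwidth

Step 1 — Resonance: ω₀ = 1/√(LC) = 1/√(0.0217·0.000178) = 508.8 rad/s.
Step 2 — f₀ = ω₀/(2π) = 80.98 Hz.
Step 3 — Series Q: Q = ω₀L/R = 508.8·0.0217/330 = 0.03346.
Step 4 — Bandwidth: Δω = ω₀/Q = 1.521e+04 rad/s; BW = Δω/(2π) = 2420 Hz.

(a) f₀ = 80.98 Hz  (b) Q = 0.03346  (c) BW = 2420 Hz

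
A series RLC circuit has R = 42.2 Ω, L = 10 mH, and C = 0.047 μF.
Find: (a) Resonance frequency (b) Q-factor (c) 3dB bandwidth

Step 1 — Resonance condition Im(Z)=0 gives ω₀ = 1/√(LC).
Step 2 — ω₀ = 1/√(0.01·4.7e-08) = 4.613e+04 rad/s.
Step 3 — f₀ = ω₀/(2π) = 7341 Hz.
Step 4 — Series Q: Q = ω₀L/R = 4.613e+04·0.01/42.2 = 10.93.
Step 5 — 3dB bandwidth: Δω = ω₀/Q = 4220 rad/s; BW = Δω/(2π) = 671.6 Hz.

(a) f₀ = 7341 Hz  (b) Q = 10.93  (c) BW = 671.6 Hz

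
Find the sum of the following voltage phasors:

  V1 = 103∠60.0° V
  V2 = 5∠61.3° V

Step 1 — Convert each phasor to rectangular form:
  V1 = 103·(cos(60.0°) + j·sin(60.0°)) = 51.5 + j89.2 V
  V2 = 5·(cos(61.3°) + j·sin(61.3°)) = 2.401 + j4.386 V
Step 2 — Sum components: V_total = 53.9 + j93.59 V.
Step 3 — Convert to polar: |V_total| = 108 V, ∠V_total = 60.1°.

V_total = 108∠60.1° V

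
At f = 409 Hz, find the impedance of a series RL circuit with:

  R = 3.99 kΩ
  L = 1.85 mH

Step 1 — Angular frequency: ω = 2π·f = 2π·409 = 2570 rad/s.
Step 2 — Component impedances:
  R: Z = R = 3990 Ω
  L: Z = jωL = j·2570·0.00185 = 0 + j4.754 Ω
Step 3 — Series combination: Z_total = R + L = 3990 + j4.754 Ω = 3990∠0.1° Ω.

Z = 3990 + j4.754 Ω = 3990∠0.1° Ω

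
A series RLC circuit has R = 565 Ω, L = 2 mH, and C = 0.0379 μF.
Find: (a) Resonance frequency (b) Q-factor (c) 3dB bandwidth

Step 1 — Resonance: ω₀ = 1/√(LC) = 1/√(0.002·3.79e-08) = 1.149e+05 rad/s.
Step 2 — f₀ = ω₀/(2π) = 1.828e+04 Hz.
Step 3 — Series Q: Q = ω₀L/R = 1.149e+05·0.002/565 = 0.4066.
Step 4 — Bandwidth: Δω = ω₀/Q = 2.825e+05 rad/s; BW = Δω/(2π) = 4.496e+04 Hz.

(a) f₀ = 1.828e+04 Hz  (b) Q = 0.4066  (c) BW = 4.496e+04 Hz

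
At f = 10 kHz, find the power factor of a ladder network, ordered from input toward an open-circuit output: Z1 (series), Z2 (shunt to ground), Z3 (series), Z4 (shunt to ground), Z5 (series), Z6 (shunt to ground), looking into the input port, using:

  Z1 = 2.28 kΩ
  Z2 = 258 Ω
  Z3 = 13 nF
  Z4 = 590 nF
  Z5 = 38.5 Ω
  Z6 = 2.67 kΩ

Step 1 — Angular frequency: ω = 2π·f = 2π·1e+04 = 6.283e+04 rad/s.
Step 2 — Component impedances:
  Z1: Z = R = 2280 Ω
  Z2: Z = R = 258 Ω
  Z3: Z = 1/(jωC) = -j/(ω·C) = 0 - j1224 Ω
  Z4: Z = 1/(jωC) = -j/(ω·C) = 0 - j26.98 Ω
  Z5: Z = R = 38.5 Ω
  Z6: Z = R = 2670 Ω
Step 3 — Ladder network (open output): work backward from the far end, alternating series and parallel combinations. Z_in = 2527 - j51.02 Ω = 2528∠-1.2° Ω.
Step 4 — Power factor: PF = cos(φ) = Re(Z)/|Z| = 2527.5/2528 = 0.9998.
Step 5 — Type: Im(Z) = -51.02 ⇒ leading (phase φ = -1.2°).

PF = 0.9998 (leading, φ = -1.2°)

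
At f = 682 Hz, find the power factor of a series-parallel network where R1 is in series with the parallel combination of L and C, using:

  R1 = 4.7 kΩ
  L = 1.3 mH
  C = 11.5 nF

Step 1 — Angular frequency: ω = 2π·f = 2π·682 = 4285 rad/s.
Step 2 — Component impedances:
  R1: Z = R = 4700 Ω
  L: Z = jωL = j·4285·0.0013 = 0 + j5.571 Ω
  C: Z = 1/(jωC) = -j/(ω·C) = 0 - j2.029e+04 Ω
Step 3 — Parallel branch: L || C = 1/(1/L + 1/C) = 0 + j5.572 Ω.
Step 4 — Series with R1: Z_total = R1 + (L || C) = 4700 + j5.572 Ω = 4700∠0.1° Ω.
Step 5 — Power factor: PF = cos(φ) = Re(Z)/|Z| = 4700/4700 = 1.
Step 6 — Type: Im(Z) = 5.572 ⇒ lagging (phase φ = 0.1°).

PF = 1 (lagging, φ = 0.1°)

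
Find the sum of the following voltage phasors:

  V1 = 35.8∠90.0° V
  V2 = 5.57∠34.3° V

Step 1 — Convert each phasor to rectangular form:
  V1 = 35.8·(cos(90.0°) + j·sin(90.0°)) = 0 + j35.8 V
  V2 = 5.57·(cos(34.3°) + j·sin(34.3°)) = 4.601 + j3.139 V
Step 2 — Sum components: V_total = 4.601 + j38.94 V.
Step 3 — Convert to polar: |V_total| = 39.21 V, ∠V_total = 83.3°.

V_total = 39.21∠83.3° V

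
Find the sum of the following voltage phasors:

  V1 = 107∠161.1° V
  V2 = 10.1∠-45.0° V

Step 1 — Convert each phasor to rectangular form:
  V1 = 107·(cos(161.1°) + j·sin(161.1°)) = -101.2 + j34.66 V
  V2 = 10.1·(cos(-45.0°) + j·sin(-45.0°)) = 7.142 - j7.142 V
Step 2 — Sum components: V_total = -94.09 + j27.52 V.
Step 3 — Convert to polar: |V_total| = 98.03 V, ∠V_total = 163.7°.

V_total = 98.03∠163.7° V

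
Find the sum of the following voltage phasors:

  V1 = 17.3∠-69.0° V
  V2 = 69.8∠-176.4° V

Step 1 — Convert each phasor to rectangular form:
  V1 = 17.3·(cos(-69.0°) + j·sin(-69.0°)) = 6.2 - j16.15 V
  V2 = 69.8·(cos(-176.4°) + j·sin(-176.4°)) = -69.66 - j4.383 V
Step 2 — Sum components: V_total = -63.46 - j20.53 V.
Step 3 — Convert to polar: |V_total| = 66.7 V, ∠V_total = -162.1°.

V_total = 66.7∠-162.1° V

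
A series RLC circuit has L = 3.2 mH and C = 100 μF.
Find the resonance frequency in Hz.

Step 1 — Resonance condition Im(Z)=0 gives ω₀ = 1/√(LC).
Step 2 — ω₀ = 1/√(0.0032·0.0001) = 1768 rad/s.
Step 3 — f₀ = ω₀/(2π) = 281.3 Hz.

f₀ = 281.3 Hz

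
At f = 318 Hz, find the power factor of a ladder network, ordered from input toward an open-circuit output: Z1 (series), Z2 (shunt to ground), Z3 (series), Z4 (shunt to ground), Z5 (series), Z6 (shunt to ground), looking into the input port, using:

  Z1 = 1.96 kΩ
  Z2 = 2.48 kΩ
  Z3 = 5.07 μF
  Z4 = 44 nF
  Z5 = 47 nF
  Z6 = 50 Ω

Step 1 — Angular frequency: ω = 2π·f = 2π·318 = 1998 rad/s.
Step 2 — Component impedances:
  Z1: Z = R = 1960 Ω
  Z2: Z = R = 2480 Ω
  Z3: Z = 1/(jωC) = -j/(ω·C) = 0 - j98.72 Ω
  Z4: Z = 1/(jωC) = -j/(ω·C) = 0 - j1.137e+04 Ω
  Z5: Z = 1/(jωC) = -j/(ω·C) = 0 - j1.065e+04 Ω
  Z6: Z = R = 50 Ω
Step 3 — Ladder network (open output): work backward from the far end, alternating series and parallel combinations. Z_in = 4032 - j916.7 Ω = 4135∠-12.8° Ω.
Step 4 — Power factor: PF = cos(φ) = Re(Z)/|Z| = 4032/4135 = 0.9751.
Step 5 — Type: Im(Z) = -916.7 ⇒ leading (phase φ = -12.8°).

PF = 0.9751 (leading, φ = -12.8°)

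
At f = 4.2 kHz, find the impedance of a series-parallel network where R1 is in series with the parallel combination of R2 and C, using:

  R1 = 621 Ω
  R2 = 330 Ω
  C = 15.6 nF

Step 1 — Angular frequency: ω = 2π·f = 2π·4200 = 2.639e+04 rad/s.
Step 2 — Component impedances:
  R1: Z = R = 621 Ω
  R2: Z = R = 330 Ω
  C: Z = 1/(jωC) = -j/(ω·C) = 0 - j2429 Ω
Step 3 — Parallel branch: R2 || C = 1/(1/R2 + 1/C) = 324 - j44.02 Ω.
Step 4 — Series with R1: Z_total = R1 + (R2 || C) = 945 - j44.02 Ω = 946∠-2.7° Ω.

Z = 945 - j44.02 Ω = 946∠-2.7° Ω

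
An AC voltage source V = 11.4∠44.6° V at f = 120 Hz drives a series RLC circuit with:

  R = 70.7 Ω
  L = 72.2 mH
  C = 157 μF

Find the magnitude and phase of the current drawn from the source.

Step 1 — Angular frequency: ω = 2π·f = 2π·120 = 754 rad/s.
Step 2 — Component impedances:
  R: Z = R = 70.7 Ω
  L: Z = jωL = j·754·0.0722 = 0 + j54.44 Ω
  C: Z = 1/(jωC) = -j/(ω·C) = 0 - j8.448 Ω
Step 3 — Series combination: Z_total = R + L + C = 70.7 + j45.99 Ω = 84.34∠33.0° Ω.
Step 4 — Source phasor: V = 11.4∠44.6° V = 8.117 + j8.005 V.
Step 5 — Ohm's law: I = V / Z_total = (8.117 + j8.005) / (70.7 + j45.99) = 0.1324 + j0.02708 A.
Step 6 — Convert to polar: |I| = 0.1352 A, ∠I = 11.6°.

I = 0.1352∠11.6° A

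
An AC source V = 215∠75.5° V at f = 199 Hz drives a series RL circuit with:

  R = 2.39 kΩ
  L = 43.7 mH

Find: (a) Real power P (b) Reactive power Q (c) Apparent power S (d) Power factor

Step 1 — Angular frequency: ω = 2π·f = 2π·199 = 1250 rad/s.
Step 2 — Component impedances:
  R: Z = R = 2390 Ω
  L: Z = jωL = j·1250·0.0437 = 0 + j54.64 Ω
Step 3 — Series combination: Z_total = R + L = 2390 + j54.64 Ω = 2391∠1.3° Ω.
Step 4 — Source phasor: V = 215∠75.5° V = 53.83 + j208.2 V.
Step 5 — Current: I = V / Z = 0.0245 + j0.08653 A = 0.08993∠74.2° A.
Step 6 — Complex power: S = V·I* = 19.33 + j0.4419 VA.
Step 7 — Real power: P = Re(S) = 19.33 W.
Step 8 — Reactive power: Q = Im(S) = 0.4419 VAR.
Step 9 — Apparent power: |S| = 19.34 VA.
Step 10 — Power factor: PF = P/|S| = 0.9997 (lagging).

(a) P = 19.33 W  (b) Q = 0.4419 VAR  (c) S = 19.34 VA  (d) PF = 0.9997 (lagging)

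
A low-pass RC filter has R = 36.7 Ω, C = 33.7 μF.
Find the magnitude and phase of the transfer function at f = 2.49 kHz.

Step 1 — Angular frequency: ω = 2π·2490 = 1.565e+04 rad/s.
Step 2 — Transfer function: H(jω) = 1/(1 + jωRC).
Step 3 — Denominator: 1 + jωRC = 1 + j·1.565e+04·36.7·3.37e-05 = 1 + j19.35.
Step 4 — H = 0.002664 - j0.05154.
Step 5 — Magnitude: |H| = 0.05161 (-25.7 dB); phase: φ = -87.0°.

|H| = 0.05161 (-25.7 dB), φ = -87.0°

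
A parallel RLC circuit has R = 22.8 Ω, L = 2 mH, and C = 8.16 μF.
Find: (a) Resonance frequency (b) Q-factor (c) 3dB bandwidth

Step 1 — Resonance: ω₀ = 1/√(LC) = 1/√(0.002·8.16e-06) = 7828 rad/s.
Step 2 — f₀ = ω₀/(2π) = 1246 Hz.
Step 3 — Parallel Q: Q = R/(ω₀L) = 22.8/(7828·0.002) = 1.456.
Step 4 — Bandwidth: Δω = ω₀/Q = 5375 rad/s; BW = Δω/(2π) = 855.5 Hz.

(a) f₀ = 1246 Hz  (b) Q = 1.456  (c) BW = 855.5 Hz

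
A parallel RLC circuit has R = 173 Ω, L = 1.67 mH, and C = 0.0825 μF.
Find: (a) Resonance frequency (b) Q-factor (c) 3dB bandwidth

Step 1 — Resonance: ω₀ = 1/√(LC) = 1/√(0.00167·8.25e-08) = 8.52e+04 rad/s.
Step 2 — f₀ = ω₀/(2π) = 1.356e+04 Hz.
Step 3 — Parallel Q: Q = R/(ω₀L) = 173/(8.52e+04·0.00167) = 1.216.
Step 4 — Bandwidth: Δω = ω₀/Q = 7.006e+04 rad/s; BW = Δω/(2π) = 1.115e+04 Hz.

(a) f₀ = 1.356e+04 Hz  (b) Q = 1.216  (c) BW = 1.115e+04 Hz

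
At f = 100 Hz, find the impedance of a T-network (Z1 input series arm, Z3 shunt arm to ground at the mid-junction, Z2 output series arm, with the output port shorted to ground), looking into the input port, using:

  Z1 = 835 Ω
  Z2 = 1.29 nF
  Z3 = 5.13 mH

Step 1 — Angular frequency: ω = 2π·f = 2π·100 = 628.3 rad/s.
Step 2 — Component impedances:
  Z1: Z = R = 835 Ω
  Z2: Z = 1/(jωC) = -j/(ω·C) = 0 - j1.234e+06 Ω
  Z3: Z = jωL = j·628.3·0.00513 = 0 + j3.223 Ω
Step 3 — With the output port shorted to ground, the output series arm Z2 runs from the junction to ground; the shunt arm Z3 also runs from the junction to ground. They appear in parallel: Z3 || Z2 = 0 + j3.223 Ω.
Step 4 — Series with input arm Z1: Z_in = Z1 + (Z3 || Z2) = 835 + j3.223 Ω = 835∠0.2° Ω.

Z = 835 + j3.223 Ω = 835∠0.2° Ω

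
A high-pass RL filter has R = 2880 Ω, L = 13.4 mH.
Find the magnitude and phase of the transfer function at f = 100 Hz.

Step 1 — Angular frequency: ω = 2π·100 = 628.3 rad/s.
Step 2 — Transfer function: H(jω) = jωL/(R + jωL).
Step 3 — Numerator jωL = j·8.419; denominator R + jωL = 2880 + j8.419.
Step 4 — H = 8.546e-06 + j0.002923.
Step 5 — Magnitude: |H| = 0.002923 (-50.7 dB); phase: φ = 89.8°.

|H| = 0.002923 (-50.7 dB), φ = 89.8°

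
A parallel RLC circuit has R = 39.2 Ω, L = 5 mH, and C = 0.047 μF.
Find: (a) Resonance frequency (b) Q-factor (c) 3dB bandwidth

Step 1 — Resonance: ω₀ = 1/√(LC) = 1/√(0.005·4.7e-08) = 6.523e+04 rad/s.
Step 2 — f₀ = ω₀/(2π) = 1.038e+04 Hz.
Step 3 — Parallel Q: Q = R/(ω₀L) = 39.2/(6.523e+04·0.005) = 0.1202.
Step 4 — Bandwidth: Δω = ω₀/Q = 5.428e+05 rad/s; BW = Δω/(2π) = 8.638e+04 Hz.

(a) f₀ = 1.038e+04 Hz  (b) Q = 0.1202  (c) BW = 8.638e+04 Hz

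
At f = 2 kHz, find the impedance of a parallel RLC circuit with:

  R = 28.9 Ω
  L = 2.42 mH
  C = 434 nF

Step 1 — Angular frequency: ω = 2π·f = 2π·2000 = 1.257e+04 rad/s.
Step 2 — Component impedances:
  R: Z = R = 28.9 Ω
  L: Z = jωL = j·1.257e+04·0.00242 = 0 + j30.41 Ω
  C: Z = 1/(jωC) = -j/(ω·C) = 0 - j183.4 Ω
Step 3 — Parallel combination: 1/Z_total = 1/R + 1/L + 1/C; Z_total = 17.75 + j14.07 Ω = 22.65∠38.4° Ω.

Z = 17.75 + j14.07 Ω = 22.65∠38.4° Ω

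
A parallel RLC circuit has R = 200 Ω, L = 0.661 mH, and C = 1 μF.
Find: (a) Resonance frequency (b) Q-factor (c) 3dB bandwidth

Step 1 — Resonance: ω₀ = 1/√(LC) = 1/√(0.000661·1e-06) = 3.89e+04 rad/s.
Step 2 — f₀ = ω₀/(2π) = 6190 Hz.
Step 3 — Parallel Q: Q = R/(ω₀L) = 200/(3.89e+04·0.000661) = 7.779.
Step 4 — Bandwidth: Δω = ω₀/Q = 5000 rad/s; BW = Δω/(2π) = 795.8 Hz.

(a) f₀ = 6190 Hz  (b) Q = 7.779  (c) BW = 795.8 Hz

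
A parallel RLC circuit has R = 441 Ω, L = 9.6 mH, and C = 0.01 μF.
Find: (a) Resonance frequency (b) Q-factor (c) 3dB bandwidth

Step 1 — Resonance: ω₀ = 1/√(LC) = 1/√(0.0096·1e-08) = 1.021e+05 rad/s.
Step 2 — f₀ = ω₀/(2π) = 1.624e+04 Hz.
Step 3 — Parallel Q: Q = R/(ω₀L) = 441/(1.021e+05·0.0096) = 0.4501.
Step 4 — Bandwidth: Δω = ω₀/Q = 2.268e+05 rad/s; BW = Δω/(2π) = 3.609e+04 Hz.

(a) f₀ = 1.624e+04 Hz  (b) Q = 0.4501  (c) BW = 3.609e+04 Hz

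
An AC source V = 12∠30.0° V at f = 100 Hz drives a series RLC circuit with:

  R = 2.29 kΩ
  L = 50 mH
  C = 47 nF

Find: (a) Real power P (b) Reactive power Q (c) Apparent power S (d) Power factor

Step 1 — Angular frequency: ω = 2π·f = 2π·100 = 628.3 rad/s.
Step 2 — Component impedances:
  R: Z = R = 2290 Ω
  L: Z = jωL = j·628.3·0.05 = 0 + j31.42 Ω
  C: Z = 1/(jωC) = -j/(ω·C) = 0 - j3.386e+04 Ω
Step 3 — Series combination: Z_total = R + L + C = 2290 - j3.383e+04 Ω = 3.391e+04∠-86.1° Ω.
Step 4 — Source phasor: V = 12∠30.0° V = 10.39 + j6 V.
Step 5 — Current: I = V / Z = -0.0001558 + j0.0003177 A = 0.0003539∠116.1° A.
Step 6 — Complex power: S = V·I* = 0.0002868 - j0.004237 VA.
Step 7 — Real power: P = Re(S) = 0.0002868 W.
Step 8 — Reactive power: Q = Im(S) = -0.004237 VAR.
Step 9 — Apparent power: |S| = 0.004247 VA.
Step 10 — Power factor: PF = P/|S| = 0.06753 (leading).

(a) P = 0.0002868 W  (b) Q = -0.004237 VAR  (c) S = 0.004247 VA  (d) PF = 0.06753 (leading)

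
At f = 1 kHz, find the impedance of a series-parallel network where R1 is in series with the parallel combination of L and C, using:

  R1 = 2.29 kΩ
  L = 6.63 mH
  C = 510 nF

Step 1 — Angular frequency: ω = 2π·f = 2π·1000 = 6283 rad/s.
Step 2 — Component impedances:
  R1: Z = R = 2290 Ω
  L: Z = jωL = j·6283·0.00663 = 0 + j41.66 Ω
  C: Z = 1/(jωC) = -j/(ω·C) = 0 - j312.1 Ω
Step 3 — Parallel branch: L || C = 1/(1/L + 1/C) = 0 + j48.07 Ω.
Step 4 — Series with R1: Z_total = R1 + (L || C) = 2290 + j48.07 Ω = 2291∠1.2° Ω.

Z = 2290 + j48.07 Ω = 2291∠1.2° Ω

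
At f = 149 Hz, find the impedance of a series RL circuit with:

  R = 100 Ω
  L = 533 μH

Step 1 — Angular frequency: ω = 2π·f = 2π·149 = 936.2 rad/s.
Step 2 — Component impedances:
  R: Z = R = 100 Ω
  L: Z = jωL = j·936.2·0.000533 = 0 + j0.499 Ω
Step 3 — Series combination: Z_total = R + L = 100 + j0.499 Ω = 100∠0.3° Ω.

Z = 100 + j0.499 Ω = 100∠0.3° Ω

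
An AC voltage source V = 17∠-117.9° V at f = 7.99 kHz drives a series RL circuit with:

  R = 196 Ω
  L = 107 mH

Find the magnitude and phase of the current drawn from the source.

Step 1 — Angular frequency: ω = 2π·f = 2π·7990 = 5.02e+04 rad/s.
Step 2 — Component impedances:
  R: Z = R = 196 Ω
  L: Z = jωL = j·5.02e+04·0.107 = 0 + j5372 Ω
Step 3 — Series combination: Z_total = R + L = 196 + j5372 Ω = 5375∠87.9° Ω.
Step 4 — Source phasor: V = 17∠-117.9° V = -7.955 - j15.02 V.
Step 5 — Ohm's law: I = V / Z_total = (-7.955 - j15.02) / (196 + j5372) = -0.002847 + j0.001377 A.
Step 6 — Convert to polar: |I| = 0.003163 A, ∠I = 154.2°.

I = 0.003163∠154.2° A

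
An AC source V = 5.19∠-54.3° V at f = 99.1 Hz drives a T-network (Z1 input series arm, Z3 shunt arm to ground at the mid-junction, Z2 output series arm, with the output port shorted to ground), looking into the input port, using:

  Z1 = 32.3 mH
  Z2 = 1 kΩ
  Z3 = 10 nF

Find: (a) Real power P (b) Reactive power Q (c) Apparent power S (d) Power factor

Step 1 — Angular frequency: ω = 2π·f = 2π·99.1 = 622.7 rad/s.
Step 2 — Component impedances:
  Z1: Z = jωL = j·622.7·0.0323 = 0 + j20.11 Ω
  Z2: Z = R = 1000 Ω
  Z3: Z = 1/(jωC) = -j/(ω·C) = 0 - j1.606e+05 Ω
Step 3 — With the output port shorted to ground, the output series arm Z2 runs from the junction to ground; the shunt arm Z3 also runs from the junction to ground. They appear in parallel: Z3 || Z2 = 1000 - j6.226 Ω.
Step 4 — Series with input arm Z1: Z_in = Z1 + (Z3 || Z2) = 1000 + j13.89 Ω = 1000∠0.8° Ω.
Step 5 — Source phasor: V = 5.19∠-54.3° V = 3.029 - j4.215 V.
Step 6 — Current: I = V / Z = 0.00297 - j0.004256 A = 0.00519∠-55.1° A.
Step 7 — Complex power: S = V·I* = 0.02693 + j0.000374 VA.
Step 8 — Real power: P = Re(S) = 0.02693 W.
Step 9 — Reactive power: Q = Im(S) = 0.000374 VAR.
Step 10 — Apparent power: |S| = 0.02693 VA.
Step 11 — Power factor: PF = P/|S| = 0.9999 (lagging).

(a) P = 0.02693 W  (b) Q = 0.000374 VAR  (c) S = 0.02693 VA  (d) PF = 0.9999 (lagging)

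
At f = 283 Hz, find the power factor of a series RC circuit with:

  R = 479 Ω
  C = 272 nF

Step 1 — Angular frequency: ω = 2π·f = 2π·283 = 1778 rad/s.
Step 2 — Component impedances:
  R: Z = R = 479 Ω
  C: Z = 1/(jωC) = -j/(ω·C) = 0 - j2068 Ω
Step 3 — Series combination: Z_total = R + C = 479 - j2068 Ω = 2122∠-77.0° Ω.
Step 4 — Power factor: PF = cos(φ) = Re(Z)/|Z| = 479/2122 = 0.2257.
Step 5 — Type: Im(Z) = -2068 ⇒ leading (phase φ = -77.0°).

PF = 0.2257 (leading, φ = -77.0°)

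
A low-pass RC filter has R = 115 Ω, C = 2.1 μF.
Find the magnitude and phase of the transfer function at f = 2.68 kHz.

Step 1 — Angular frequency: ω = 2π·2680 = 1.684e+04 rad/s.
Step 2 — Transfer function: H(jω) = 1/(1 + jωRC).
Step 3 — Denominator: 1 + jωRC = 1 + j·1.684e+04·115·2.1e-06 = 1 + j4.067.
Step 4 — H = 0.05702 - j0.2319.
Step 5 — Magnitude: |H| = 0.2388 (-12.4 dB); phase: φ = -76.2°.

|H| = 0.2388 (-12.4 dB), φ = -76.2°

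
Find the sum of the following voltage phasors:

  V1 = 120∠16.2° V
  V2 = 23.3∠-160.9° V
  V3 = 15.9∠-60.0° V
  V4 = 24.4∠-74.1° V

Step 1 — Convert each phasor to rectangular form:
  V1 = 120·(cos(16.2°) + j·sin(16.2°)) = 115.2 + j33.48 V
  V2 = 23.3·(cos(-160.9°) + j·sin(-160.9°)) = -22.02 - j7.624 V
  V3 = 15.9·(cos(-60.0°) + j·sin(-60.0°)) = 7.95 - j13.77 V
  V4 = 24.4·(cos(-74.1°) + j·sin(-74.1°)) = 6.685 - j23.47 V
Step 2 — Sum components: V_total = 107.9 - j11.38 V.
Step 3 — Convert to polar: |V_total| = 108.5 V, ∠V_total = -6.0°.

V_total = 108.5∠-6.0° V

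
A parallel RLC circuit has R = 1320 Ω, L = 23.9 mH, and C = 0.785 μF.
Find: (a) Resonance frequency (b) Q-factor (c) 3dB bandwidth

Step 1 — Resonance: ω₀ = 1/√(LC) = 1/√(0.0239·7.85e-07) = 7301 rad/s.
Step 2 — f₀ = ω₀/(2π) = 1162 Hz.
Step 3 — Parallel Q: Q = R/(ω₀L) = 1320/(7301·0.0239) = 7.565.
Step 4 — Bandwidth: Δω = ω₀/Q = 965.1 rad/s; BW = Δω/(2π) = 153.6 Hz.

(a) f₀ = 1162 Hz  (b) Q = 7.565  (c) BW = 153.6 Hz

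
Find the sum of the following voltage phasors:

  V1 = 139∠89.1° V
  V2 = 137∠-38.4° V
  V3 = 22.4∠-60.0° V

Step 1 — Convert each phasor to rectangular form:
  V1 = 139·(cos(89.1°) + j·sin(89.1°)) = 2.183 + j139 V
  V2 = 137·(cos(-38.4°) + j·sin(-38.4°)) = 107.4 - j85.1 V
  V3 = 22.4·(cos(-60.0°) + j·sin(-60.0°)) = 11.2 - j19.4 V
Step 2 — Sum components: V_total = 120.7 + j34.49 V.
Step 3 — Convert to polar: |V_total| = 125.6 V, ∠V_total = 15.9°.

V_total = 125.6∠15.9° V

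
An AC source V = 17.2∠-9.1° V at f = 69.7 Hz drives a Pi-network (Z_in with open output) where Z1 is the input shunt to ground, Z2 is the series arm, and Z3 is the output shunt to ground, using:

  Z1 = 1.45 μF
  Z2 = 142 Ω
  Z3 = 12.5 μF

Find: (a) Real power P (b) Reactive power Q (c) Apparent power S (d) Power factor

Step 1 — Angular frequency: ω = 2π·f = 2π·69.7 = 437.9 rad/s.
Step 2 — Component impedances:
  Z1: Z = 1/(jωC) = -j/(ω·C) = 0 - j1575 Ω
  Z2: Z = R = 142 Ω
  Z3: Z = 1/(jωC) = -j/(ω·C) = 0 - j182.7 Ω
Step 3 — With open output, the series arm Z2 and the output shunt Z3 appear in series to ground: Z2 + Z3 = 142 - j182.7 Ω.
Step 4 — Parallel with input shunt Z1: Z_in = Z1 || (Z2 + Z3) = 113.3 - j172.8 Ω = 206.7∠-56.8° Ω.
Step 5 — Source phasor: V = 17.2∠-9.1° V = 16.98 - j2.72 V.
Step 6 — Current: I = V / Z = 0.05606 + j0.06152 A = 0.08323∠47.7° A.
Step 7 — Complex power: S = V·I* = 0.7847 - j1.197 VA.
Step 8 — Real power: P = Re(S) = 0.7847 W.
Step 9 — Reactive power: Q = Im(S) = -1.197 VAR.
Step 10 — Apparent power: |S| = 1.432 VA.
Step 11 — Power factor: PF = P/|S| = 0.5481 (leading).

(a) P = 0.7847 W  (b) Q = -1.197 VAR  (c) S = 1.432 VA  (d) PF = 0.5481 (leading)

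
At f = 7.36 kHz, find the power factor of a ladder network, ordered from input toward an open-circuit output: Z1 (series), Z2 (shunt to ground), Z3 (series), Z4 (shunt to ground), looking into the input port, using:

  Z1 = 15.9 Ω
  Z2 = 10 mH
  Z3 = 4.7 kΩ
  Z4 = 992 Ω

Step 1 — Angular frequency: ω = 2π·f = 2π·7360 = 4.624e+04 rad/s.
Step 2 — Component impedances:
  Z1: Z = R = 15.9 Ω
  Z2: Z = jωL = j·4.624e+04·0.01 = 0 + j462.4 Ω
  Z3: Z = R = 4700 Ω
  Z4: Z = R = 992 Ω
Step 3 — Ladder network (open output): work backward from the far end, alternating series and parallel combinations. Z_in = 53.22 + j459.4 Ω = 462.5∠83.4° Ω.
Step 4 — Power factor: PF = cos(φ) = Re(Z)/|Z| = 53.22/462.5 = 0.1151.
Step 5 — Type: Im(Z) = 459.4 ⇒ lagging (phase φ = 83.4°).

PF = 0.1151 (lagging, φ = 83.4°)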